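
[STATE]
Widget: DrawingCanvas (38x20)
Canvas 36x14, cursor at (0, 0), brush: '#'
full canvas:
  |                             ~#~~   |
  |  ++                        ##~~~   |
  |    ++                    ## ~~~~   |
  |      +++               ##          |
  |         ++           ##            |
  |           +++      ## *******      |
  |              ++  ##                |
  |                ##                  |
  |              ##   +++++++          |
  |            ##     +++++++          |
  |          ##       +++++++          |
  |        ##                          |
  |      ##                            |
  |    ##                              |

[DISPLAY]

+                            ~#~~     
  ++                        ##~~~     
    ++                    ## ~~~~     
      +++               ##            
         ++           ##              
           +++      ## *******        
              ++  ##                  
                ##                    
              ##   +++++++            
            ##     +++++++            
          ##       +++++++            
        ##                            
      ##                              
    ##                                
                                      
                                      
                                      
                                      
                                      
                                      


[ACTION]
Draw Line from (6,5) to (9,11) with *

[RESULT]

+                            ~#~~     
  ++                        ##~~~     
    ++                    ## ~~~~     
      +++               ##            
         ++           ##              
           +++      ## *******        
     **       ++  ##                  
       **       ##                    
         **   ##   +++++++            
           *##     +++++++            
          ##       +++++++            
        ##                            
      ##                              
    ##                                
                                      
                                      
                                      
                                      
                                      
                                      


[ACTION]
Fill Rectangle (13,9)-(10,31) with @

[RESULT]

+                            ~#~~     
  ++                        ##~~~     
    ++                    ## ~~~~     
      +++               ##            
         ++           ##              
           +++      ## *******        
     **       ++  ##                  
       **       ##                    
         **   ##   +++++++            
           *##     +++++++            
         @@@@@@@@@@@@@@@@@@@@@@@      
        #@@@@@@@@@@@@@@@@@@@@@@@      
      ## @@@@@@@@@@@@@@@@@@@@@@@      
    ##   @@@@@@@@@@@@@@@@@@@@@@@      
                                      
                                      
                                      
                                      
                                      
                                      


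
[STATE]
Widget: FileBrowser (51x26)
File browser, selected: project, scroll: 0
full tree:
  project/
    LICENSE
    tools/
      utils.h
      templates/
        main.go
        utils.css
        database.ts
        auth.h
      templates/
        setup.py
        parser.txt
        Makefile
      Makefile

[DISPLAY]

> [-] project/                                     
    LICENSE                                        
    [+] tools/                                     
                                                   
                                                   
                                                   
                                                   
                                                   
                                                   
                                                   
                                                   
                                                   
                                                   
                                                   
                                                   
                                                   
                                                   
                                                   
                                                   
                                                   
                                                   
                                                   
                                                   
                                                   
                                                   
                                                   


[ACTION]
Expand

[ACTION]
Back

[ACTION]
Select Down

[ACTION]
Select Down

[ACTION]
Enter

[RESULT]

  [-] project/                                     
    LICENSE                                        
  > [-] tools/                                     
      utils.h                                      
      [+] templates/                               
      [+] templates/                               
      Makefile                                     
                                                   
                                                   
                                                   
                                                   
                                                   
                                                   
                                                   
                                                   
                                                   
                                                   
                                                   
                                                   
                                                   
                                                   
                                                   
                                                   
                                                   
                                                   
                                                   


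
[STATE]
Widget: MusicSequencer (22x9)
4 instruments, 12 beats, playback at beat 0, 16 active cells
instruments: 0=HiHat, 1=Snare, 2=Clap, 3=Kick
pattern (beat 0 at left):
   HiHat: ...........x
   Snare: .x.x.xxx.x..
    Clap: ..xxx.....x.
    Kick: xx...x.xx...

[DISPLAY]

      ▼12345678901    
 HiHat···········█    
 Snare·█·█·███·█··    
  Clap··███·····█·    
  Kick██···█·██···    
                      
                      
                      
                      


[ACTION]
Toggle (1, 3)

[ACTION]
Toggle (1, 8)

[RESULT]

      ▼12345678901    
 HiHat···········█    
 Snare·█···█████··    
  Clap··███·····█·    
  Kick██···█·██···    
                      
                      
                      
                      


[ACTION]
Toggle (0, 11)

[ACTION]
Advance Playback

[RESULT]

      0▼2345678901    
 HiHat············    
 Snare·█···█████··    
  Clap··███·····█·    
  Kick██···█·██···    
                      
                      
                      
                      


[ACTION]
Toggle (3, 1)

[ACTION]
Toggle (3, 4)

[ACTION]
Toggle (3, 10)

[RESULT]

      0▼2345678901    
 HiHat············    
 Snare·█···█████··    
  Clap··███·····█·    
  Kick█···██·██·█·    
                      
                      
                      
                      


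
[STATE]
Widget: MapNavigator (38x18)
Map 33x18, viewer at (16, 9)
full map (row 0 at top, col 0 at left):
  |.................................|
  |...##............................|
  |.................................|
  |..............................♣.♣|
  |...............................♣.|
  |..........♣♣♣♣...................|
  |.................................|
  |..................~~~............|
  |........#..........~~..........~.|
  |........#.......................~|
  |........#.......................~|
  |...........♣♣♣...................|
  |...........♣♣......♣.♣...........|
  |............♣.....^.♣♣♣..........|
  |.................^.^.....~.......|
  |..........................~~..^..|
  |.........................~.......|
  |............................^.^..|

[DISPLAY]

   .................................  
   ...##............................  
   .................................  
   ..............................♣.♣  
   ...............................♣.  
   ..........♣♣♣♣...................  
   .................................  
   ..................~~~............  
   ........#..........~~..........~.  
   ........#.......@...............~  
   ........#.......................~  
   ...........♣♣♣...................  
   ...........♣♣......♣.♣...........  
   ............♣.....^.♣♣♣..........  
   .................^.^.....~.......  
   ..........................~~..^..  
   .........................~.......  
   ............................^.^..  


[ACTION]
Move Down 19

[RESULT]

   ........#..........~~..........~.  
   ........#.......................~  
   ........#.......................~  
   ...........♣♣♣...................  
   ...........♣♣......♣.♣...........  
   ............♣.....^.♣♣♣..........  
   .................^.^.....~.......  
   ..........................~~..^..  
   .........................~.......  
   ................@...........^.^..  
                                      
                                      
                                      
                                      
                                      
                                      
                                      
                                      


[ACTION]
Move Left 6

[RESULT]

         ........#..........~~........
         ........#....................
         ........#....................
         ...........♣♣♣...............
         ...........♣♣......♣.♣.......
         ............♣.....^.♣♣♣......
         .................^.^.....~...
         ..........................~~.
         .........................~...
         ..........@.................^
                                      
                                      
                                      
                                      
                                      
                                      
                                      
                                      


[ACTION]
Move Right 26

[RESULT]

......~~..........~.                  
...................~                  
...................~                  
♣...................                  
......♣.♣...........                  
.....^.♣♣♣..........                  
....^.^.....~.......                  
.............~~..^..                  
............~.......                  
...............^.^.@                  
                                      
                                      
                                      
                                      
                                      
                                      
                                      
                                      


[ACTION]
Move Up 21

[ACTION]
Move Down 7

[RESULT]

                                      
                                      
....................                  
....................                  
....................                  
.................♣.♣                  
..................♣.                  
♣...................                  
....................                  
.....~~~...........@                  
......~~..........~.                  
...................~                  
...................~                  
♣...................                  
......♣.♣...........                  
.....^.♣♣♣..........                  
....^.^.....~.......                  
.............~~..^..                  


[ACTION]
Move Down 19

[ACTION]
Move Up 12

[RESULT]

                                      
                                      
                                      
                                      
....................                  
....................                  
....................                  
.................♣.♣                  
..................♣.                  
♣..................@                  
....................                  
.....~~~............                  
......~~..........~.                  
...................~                  
...................~                  
♣...................                  
......♣.♣...........                  
.....^.♣♣♣..........                  


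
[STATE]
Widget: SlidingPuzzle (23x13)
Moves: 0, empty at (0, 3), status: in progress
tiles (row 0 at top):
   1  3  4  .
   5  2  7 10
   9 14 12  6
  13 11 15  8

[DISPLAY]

┌────┬────┬────┬────┐  
│  1 │  3 │  4 │    │  
├────┼────┼────┼────┤  
│  5 │  2 │  7 │ 10 │  
├────┼────┼────┼────┤  
│  9 │ 14 │ 12 │  6 │  
├────┼────┼────┼────┤  
│ 13 │ 11 │ 15 │  8 │  
└────┴────┴────┴────┘  
Moves: 0               
                       
                       
                       


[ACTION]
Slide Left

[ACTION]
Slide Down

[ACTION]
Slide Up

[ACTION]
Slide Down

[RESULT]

┌────┬────┬────┬────┐  
│  1 │  3 │  4 │    │  
├────┼────┼────┼────┤  
│  5 │  2 │  7 │ 10 │  
├────┼────┼────┼────┤  
│  9 │ 14 │ 12 │  6 │  
├────┼────┼────┼────┤  
│ 13 │ 11 │ 15 │  8 │  
└────┴────┴────┴────┘  
Moves: 2               
                       
                       
                       


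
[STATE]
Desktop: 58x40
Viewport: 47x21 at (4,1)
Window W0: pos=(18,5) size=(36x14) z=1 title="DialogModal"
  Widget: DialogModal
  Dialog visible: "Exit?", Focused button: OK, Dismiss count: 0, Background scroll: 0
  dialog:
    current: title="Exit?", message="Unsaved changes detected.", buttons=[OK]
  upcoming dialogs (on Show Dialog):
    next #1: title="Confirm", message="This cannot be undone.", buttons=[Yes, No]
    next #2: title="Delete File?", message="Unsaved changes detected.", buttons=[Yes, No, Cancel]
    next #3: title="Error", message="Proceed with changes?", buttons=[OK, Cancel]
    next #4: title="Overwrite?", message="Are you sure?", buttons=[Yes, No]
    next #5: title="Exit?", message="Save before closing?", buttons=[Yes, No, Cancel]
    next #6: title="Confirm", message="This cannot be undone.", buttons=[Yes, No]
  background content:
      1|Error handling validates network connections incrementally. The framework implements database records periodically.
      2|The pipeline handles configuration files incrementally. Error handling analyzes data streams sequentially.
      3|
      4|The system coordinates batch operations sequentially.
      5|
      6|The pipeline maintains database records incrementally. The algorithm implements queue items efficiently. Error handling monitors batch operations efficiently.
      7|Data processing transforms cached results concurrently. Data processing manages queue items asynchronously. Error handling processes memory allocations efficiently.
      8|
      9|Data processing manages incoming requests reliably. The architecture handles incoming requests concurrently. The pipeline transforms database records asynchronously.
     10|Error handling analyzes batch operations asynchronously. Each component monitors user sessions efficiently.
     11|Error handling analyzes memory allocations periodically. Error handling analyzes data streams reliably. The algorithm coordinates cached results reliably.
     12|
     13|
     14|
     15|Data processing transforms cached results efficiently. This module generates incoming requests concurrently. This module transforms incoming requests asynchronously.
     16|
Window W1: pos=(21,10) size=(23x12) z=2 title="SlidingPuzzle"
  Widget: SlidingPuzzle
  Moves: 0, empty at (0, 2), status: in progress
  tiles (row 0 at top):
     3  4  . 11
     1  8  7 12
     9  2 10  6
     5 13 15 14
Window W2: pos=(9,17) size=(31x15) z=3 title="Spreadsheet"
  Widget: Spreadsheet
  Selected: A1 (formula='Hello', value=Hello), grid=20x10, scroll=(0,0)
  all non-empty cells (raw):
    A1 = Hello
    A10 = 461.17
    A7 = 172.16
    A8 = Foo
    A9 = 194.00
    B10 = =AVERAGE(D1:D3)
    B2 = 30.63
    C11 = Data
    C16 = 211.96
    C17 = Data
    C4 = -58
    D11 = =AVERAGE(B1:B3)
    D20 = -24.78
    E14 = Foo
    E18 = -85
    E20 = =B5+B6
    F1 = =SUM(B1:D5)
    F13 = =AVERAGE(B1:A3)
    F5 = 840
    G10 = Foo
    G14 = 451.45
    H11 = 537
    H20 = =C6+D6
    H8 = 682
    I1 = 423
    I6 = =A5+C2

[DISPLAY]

                                               
                                               
                                               
                                               
              ┏━━━━━━━━━━━━━━━━━━━━━━━━━━━━━━━━
              ┃ DialogModal                    
              ┠────────────────────────────────
              ┃Error handling validates network
              ┃The pipeline handles configurati
              ┃  ┏━━━━━━━━━━━━━━━━━━━━━┓─────┐ 
              ┃Th┃ SlidingPuzzle       ┃     │e
              ┃  ┠─────────────────────┨ted. │ 
              ┃Th┃┌────┬────┬────┬────┐┃     │ 
              ┃Da┃│  3 │  4 │    │ 11 │┃─────┘e
              ┃  ┃├────┼────┼────┼────┤┃       
              ┃Da┃│  1 │  8 │  7 │ 12 │┃ncoming
     ┏━━━━━━━━━━━━━━━━━━━━━━━━━━━━━┓──┤┃atch op
     ┃ Spreadsheet                 ┃6 │┃━━━━━━━
     ┠─────────────────────────────┨──┤┃       
     ┃A1: Hello                    ┃4 │┃       
     ┃       A       B       C     ┃━━━┛       


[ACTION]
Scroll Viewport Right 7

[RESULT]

                                               
                                               
                                               
                                               
       ┏━━━━━━━━━━━━━━━━━━━━━━━━━━━━━━━━━━┓    
       ┃ DialogModal                      ┃    
       ┠──────────────────────────────────┨    
       ┃Error handling validates network c┃    
       ┃The pipeline handles configuration┃    
       ┃  ┏━━━━━━━━━━━━━━━━━━━━━┓─────┐   ┃    
       ┃Th┃ SlidingPuzzle       ┃     │era┃    
       ┃  ┠─────────────────────┨ted. │   ┃    
       ┃Th┃┌────┬────┬────┬────┐┃     │ re┃    
       ┃Da┃│  3 │  4 │    │ 11 │┃─────┘ed ┃    
       ┃  ┃├────┼────┼────┼────┤┃         ┃    
       ┃Da┃│  1 │  8 │  7 │ 12 │┃ncoming r┃    
━━━━━━━━━━━━━━━━━━━━━━━━━━━━┓──┤┃atch oper┃    
Spreadsheet                 ┃6 │┃━━━━━━━━━┛    
────────────────────────────┨──┤┃              
1: Hello                    ┃4 │┃              
      A       B       C     ┃━━━┛              


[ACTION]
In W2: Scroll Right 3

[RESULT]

                                               
                                               
                                               
                                               
       ┏━━━━━━━━━━━━━━━━━━━━━━━━━━━━━━━━━━┓    
       ┃ DialogModal                      ┃    
       ┠──────────────────────────────────┨    
       ┃Error handling validates network c┃    
       ┃The pipeline handles configuration┃    
       ┃  ┏━━━━━━━━━━━━━━━━━━━━━┓─────┐   ┃    
       ┃Th┃ SlidingPuzzle       ┃     │era┃    
       ┃  ┠─────────────────────┨ted. │   ┃    
       ┃Th┃┌────┬────┬────┬────┐┃     │ re┃    
       ┃Da┃│  3 │  4 │    │ 11 │┃─────┘ed ┃    
       ┃  ┃├────┼────┼────┼────┤┃         ┃    
       ┃Da┃│  1 │  8 │  7 │ 12 │┃ncoming r┃    
━━━━━━━━━━━━━━━━━━━━━━━━━━━━┓──┤┃atch oper┃    
Spreadsheet                 ┃6 │┃━━━━━━━━━┛    
────────────────────────────┨──┤┃              
1: Hello                    ┃4 │┃              
      D       E       F     ┃━━━┛              


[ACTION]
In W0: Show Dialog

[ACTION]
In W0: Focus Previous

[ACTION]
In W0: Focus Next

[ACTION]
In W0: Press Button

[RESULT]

                                               
                                               
                                               
                                               
       ┏━━━━━━━━━━━━━━━━━━━━━━━━━━━━━━━━━━┓    
       ┃ DialogModal                      ┃    
       ┠──────────────────────────────────┨    
       ┃Error handling validates network c┃    
       ┃The pipeline handles configuration┃    
       ┃  ┏━━━━━━━━━━━━━━━━━━━━━┓         ┃    
       ┃Th┃ SlidingPuzzle       ┃tch opera┃    
       ┃  ┠─────────────────────┨         ┃    
       ┃Th┃┌────┬────┬────┬────┐┃tabase re┃    
       ┃Da┃│  3 │  4 │    │ 11 │┃s cached ┃    
       ┃  ┃├────┼────┼────┼────┤┃         ┃    
       ┃Da┃│  1 │  8 │  7 │ 12 │┃ncoming r┃    
━━━━━━━━━━━━━━━━━━━━━━━━━━━━┓──┤┃atch oper┃    
Spreadsheet                 ┃6 │┃━━━━━━━━━┛    
────────────────────────────┨──┤┃              
1: Hello                    ┃4 │┃              
      D       E       F     ┃━━━┛              


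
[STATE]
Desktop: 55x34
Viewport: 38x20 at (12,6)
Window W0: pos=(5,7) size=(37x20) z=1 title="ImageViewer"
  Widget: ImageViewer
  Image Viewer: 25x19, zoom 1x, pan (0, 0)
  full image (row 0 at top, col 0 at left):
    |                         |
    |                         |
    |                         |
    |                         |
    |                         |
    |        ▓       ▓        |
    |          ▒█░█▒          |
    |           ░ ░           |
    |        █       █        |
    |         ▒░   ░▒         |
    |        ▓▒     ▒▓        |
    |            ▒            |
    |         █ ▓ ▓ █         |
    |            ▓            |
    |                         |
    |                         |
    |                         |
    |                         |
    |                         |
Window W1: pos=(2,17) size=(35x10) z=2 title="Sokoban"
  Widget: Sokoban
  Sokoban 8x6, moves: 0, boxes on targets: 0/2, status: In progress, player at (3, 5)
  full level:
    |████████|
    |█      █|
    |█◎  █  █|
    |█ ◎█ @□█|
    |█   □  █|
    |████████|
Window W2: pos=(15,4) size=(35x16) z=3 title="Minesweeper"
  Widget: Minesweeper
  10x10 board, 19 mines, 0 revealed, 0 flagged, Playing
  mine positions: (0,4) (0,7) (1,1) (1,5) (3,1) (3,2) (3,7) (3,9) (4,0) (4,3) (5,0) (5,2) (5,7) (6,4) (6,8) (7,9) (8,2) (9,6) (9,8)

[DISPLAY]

   ┠─────────────────────────────────┨
━━━┃■■■■■■■■■■                       ┃
Vie┃■■■■■■■■■■                       ┃
───┃■■■■■■■■■■                       ┃
   ┃■■■■■■■■■■                       ┃
   ┃■■■■■■■■■■                       ┃
   ┃■■■■■■■■■■                       ┃
   ┃■■■■■■■■■■                       ┃
   ┃■■■■■■■■■■                       ┃
  ▓┃■■■■■■■■■■                       ┃
   ┃■■■■■■■■■■                       ┃
━━━┃                                 ┃
   ┃                                 ┃
───┗━━━━━━━━━━━━━━━━━━━━━━━━━━━━━━━━━┛
                        ┃    ┃        
                        ┃    ┃        
                        ┃    ┃        
                        ┃    ┃        
                        ┃    ┃        
                        ┃    ┃        


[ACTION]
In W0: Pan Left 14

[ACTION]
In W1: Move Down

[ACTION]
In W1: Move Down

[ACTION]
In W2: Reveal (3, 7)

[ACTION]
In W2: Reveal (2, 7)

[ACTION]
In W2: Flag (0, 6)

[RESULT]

   ┠─────────────────────────────────┨
━━━┃■■■■✹■■✹■■                       ┃
Vie┃■✹■■■✹■■■■                       ┃
───┃■■■■■■■■■■                       ┃
   ┃■✹✹■■■■✹■✹                       ┃
   ┃✹■■✹■■■■■■                       ┃
   ┃✹■✹■■■■✹■■                       ┃
   ┃■■■■✹■■■✹■                       ┃
   ┃■■■■■■■■■✹                       ┃
  ▓┃■■✹■■■■■■■                       ┃
   ┃■■■■■■✹■✹■                       ┃
━━━┃                                 ┃
   ┃                                 ┃
───┗━━━━━━━━━━━━━━━━━━━━━━━━━━━━━━━━━┛
                        ┃    ┃        
                        ┃    ┃        
                        ┃    ┃        
                        ┃    ┃        
                        ┃    ┃        
                        ┃    ┃        


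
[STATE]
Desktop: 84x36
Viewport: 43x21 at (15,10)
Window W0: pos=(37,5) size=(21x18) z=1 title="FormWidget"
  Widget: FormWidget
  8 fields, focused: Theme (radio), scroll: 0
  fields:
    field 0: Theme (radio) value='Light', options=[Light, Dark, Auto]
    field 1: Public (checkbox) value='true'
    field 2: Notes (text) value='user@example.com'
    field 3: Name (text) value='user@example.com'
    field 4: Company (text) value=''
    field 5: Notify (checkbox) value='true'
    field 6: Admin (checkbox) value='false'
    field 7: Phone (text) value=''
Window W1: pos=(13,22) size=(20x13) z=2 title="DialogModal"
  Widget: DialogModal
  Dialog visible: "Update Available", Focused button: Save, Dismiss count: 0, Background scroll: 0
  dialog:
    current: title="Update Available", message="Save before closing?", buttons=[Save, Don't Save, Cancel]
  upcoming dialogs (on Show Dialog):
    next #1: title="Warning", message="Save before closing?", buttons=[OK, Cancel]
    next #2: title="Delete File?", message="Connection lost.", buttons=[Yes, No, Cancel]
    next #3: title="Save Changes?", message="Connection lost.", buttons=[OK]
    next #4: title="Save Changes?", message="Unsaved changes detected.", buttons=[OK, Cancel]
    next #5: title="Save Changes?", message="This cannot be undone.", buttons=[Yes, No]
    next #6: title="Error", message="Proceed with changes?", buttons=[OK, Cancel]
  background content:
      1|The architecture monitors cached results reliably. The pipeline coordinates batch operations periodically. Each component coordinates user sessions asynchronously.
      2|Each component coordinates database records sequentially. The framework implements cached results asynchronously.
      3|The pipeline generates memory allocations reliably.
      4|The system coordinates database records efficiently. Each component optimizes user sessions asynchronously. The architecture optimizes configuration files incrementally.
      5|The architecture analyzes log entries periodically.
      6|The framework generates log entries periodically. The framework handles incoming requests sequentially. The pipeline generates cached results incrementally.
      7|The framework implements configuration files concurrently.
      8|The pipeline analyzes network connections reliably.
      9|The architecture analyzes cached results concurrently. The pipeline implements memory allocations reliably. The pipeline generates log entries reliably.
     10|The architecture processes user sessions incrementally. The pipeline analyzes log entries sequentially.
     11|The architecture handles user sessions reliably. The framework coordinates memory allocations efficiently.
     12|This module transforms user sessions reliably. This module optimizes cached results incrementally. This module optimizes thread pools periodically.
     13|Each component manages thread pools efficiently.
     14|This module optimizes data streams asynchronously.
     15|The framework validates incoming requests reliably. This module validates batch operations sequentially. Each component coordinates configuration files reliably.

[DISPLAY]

                      ┃  Notes:      [use]┃
                      ┃  Name:       [use]┃
                      ┃  Company:    [   ]┃
                      ┃  Notify:     [x]  ┃
                      ┃  Admin:      [ ]  ┃
                      ┃  Phone:      [   ]┃
                      ┃                   ┃
                      ┃                   ┃
                      ┃                   ┃
                      ┃                   ┃
                      ┃                   ┃
                      ┃                   ┃
━━━━━━━━━━━━━━━━━┓    ┗━━━━━━━━━━━━━━━━━━━┛
DialogModal      ┃                         
─────────────────┨                         
he architecture m┃                         
ach component coo┃                         
h┌────────────┐er┃                         
h│Update Avail│in┃                         
h│Save before │ a┃                         
h│[Save]  Don'│ne┃                         


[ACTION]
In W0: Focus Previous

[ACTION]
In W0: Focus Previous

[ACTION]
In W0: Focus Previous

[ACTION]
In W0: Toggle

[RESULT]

                      ┃  Notes:      [use]┃
                      ┃  Name:       [use]┃
                      ┃  Company:    [   ]┃
                      ┃> Notify:     [ ]  ┃
                      ┃  Admin:      [ ]  ┃
                      ┃  Phone:      [   ]┃
                      ┃                   ┃
                      ┃                   ┃
                      ┃                   ┃
                      ┃                   ┃
                      ┃                   ┃
                      ┃                   ┃
━━━━━━━━━━━━━━━━━┓    ┗━━━━━━━━━━━━━━━━━━━┛
DialogModal      ┃                         
─────────────────┨                         
he architecture m┃                         
ach component coo┃                         
h┌────────────┐er┃                         
h│Update Avail│in┃                         
h│Save before │ a┃                         
h│[Save]  Don'│ne┃                         


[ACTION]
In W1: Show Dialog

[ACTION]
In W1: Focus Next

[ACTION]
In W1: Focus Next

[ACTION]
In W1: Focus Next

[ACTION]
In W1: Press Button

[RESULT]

                      ┃  Notes:      [use]┃
                      ┃  Name:       [use]┃
                      ┃  Company:    [   ]┃
                      ┃> Notify:     [ ]  ┃
                      ┃  Admin:      [ ]  ┃
                      ┃  Phone:      [   ]┃
                      ┃                   ┃
                      ┃                   ┃
                      ┃                   ┃
                      ┃                   ┃
                      ┃                   ┃
                      ┃                   ┃
━━━━━━━━━━━━━━━━━┓    ┗━━━━━━━━━━━━━━━━━━━┛
DialogModal      ┃                         
─────────────────┨                         
he architecture m┃                         
ach component coo┃                         
he pipeline gener┃                         
he system coordin┃                         
he architecture a┃                         
he framework gene┃                         


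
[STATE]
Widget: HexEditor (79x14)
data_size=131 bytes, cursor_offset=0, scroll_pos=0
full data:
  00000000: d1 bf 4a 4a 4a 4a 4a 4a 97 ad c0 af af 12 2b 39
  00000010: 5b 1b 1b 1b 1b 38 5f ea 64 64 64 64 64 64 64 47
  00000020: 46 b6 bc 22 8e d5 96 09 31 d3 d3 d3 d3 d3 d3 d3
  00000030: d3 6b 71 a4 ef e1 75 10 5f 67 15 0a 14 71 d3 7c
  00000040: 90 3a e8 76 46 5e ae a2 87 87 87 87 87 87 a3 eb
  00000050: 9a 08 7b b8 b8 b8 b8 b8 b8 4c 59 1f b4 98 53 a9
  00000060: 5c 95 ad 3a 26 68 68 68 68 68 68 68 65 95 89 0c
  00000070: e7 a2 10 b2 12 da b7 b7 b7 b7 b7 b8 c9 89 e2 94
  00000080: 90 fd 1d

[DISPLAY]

00000000  D1 bf 4a 4a 4a 4a 4a 4a  97 ad c0 af af 12 2b 39  |..JJJJJJ......+9| 
00000010  5b 1b 1b 1b 1b 38 5f ea  64 64 64 64 64 64 64 47  |[....8_.dddddddG| 
00000020  46 b6 bc 22 8e d5 96 09  31 d3 d3 d3 d3 d3 d3 d3  |F.."....1.......| 
00000030  d3 6b 71 a4 ef e1 75 10  5f 67 15 0a 14 71 d3 7c  |.kq...u._g...q.|| 
00000040  90 3a e8 76 46 5e ae a2  87 87 87 87 87 87 a3 eb  |.:.vF^..........| 
00000050  9a 08 7b b8 b8 b8 b8 b8  b8 4c 59 1f b4 98 53 a9  |..{......LY...S.| 
00000060  5c 95 ad 3a 26 68 68 68  68 68 68 68 65 95 89 0c  |\..:&hhhhhhhe...| 
00000070  e7 a2 10 b2 12 da b7 b7  b7 b7 b7 b8 c9 89 e2 94  |................| 
00000080  90 fd 1d                                          |...             | 
                                                                               
                                                                               
                                                                               
                                                                               
                                                                               


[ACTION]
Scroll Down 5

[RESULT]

00000050  9a 08 7b b8 b8 b8 b8 b8  b8 4c 59 1f b4 98 53 a9  |..{......LY...S.| 
00000060  5c 95 ad 3a 26 68 68 68  68 68 68 68 65 95 89 0c  |\..:&hhhhhhhe...| 
00000070  e7 a2 10 b2 12 da b7 b7  b7 b7 b7 b8 c9 89 e2 94  |................| 
00000080  90 fd 1d                                          |...             | 
                                                                               
                                                                               
                                                                               
                                                                               
                                                                               
                                                                               
                                                                               
                                                                               
                                                                               
                                                                               


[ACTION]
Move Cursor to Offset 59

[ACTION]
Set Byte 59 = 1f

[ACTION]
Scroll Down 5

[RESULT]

00000080  90 fd 1d                                          |...             | 
                                                                               
                                                                               
                                                                               
                                                                               
                                                                               
                                                                               
                                                                               
                                                                               
                                                                               
                                                                               
                                                                               
                                                                               
                                                                               


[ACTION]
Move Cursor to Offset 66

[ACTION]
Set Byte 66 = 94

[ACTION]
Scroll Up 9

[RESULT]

00000000  d1 bf 4a 4a 4a 4a 4a 4a  97 ad c0 af af 12 2b 39  |..JJJJJJ......+9| 
00000010  5b 1b 1b 1b 1b 38 5f ea  64 64 64 64 64 64 64 47  |[....8_.dddddddG| 
00000020  46 b6 bc 22 8e d5 96 09  31 d3 d3 d3 d3 d3 d3 d3  |F.."....1.......| 
00000030  d3 6b 71 a4 ef e1 75 10  5f 67 15 1f 14 71 d3 7c  |.kq...u._g...q.|| 
00000040  90 3a 94 76 46 5e ae a2  87 87 87 87 87 87 a3 eb  |.:.vF^..........| 
00000050  9a 08 7b b8 b8 b8 b8 b8  b8 4c 59 1f b4 98 53 a9  |..{......LY...S.| 
00000060  5c 95 ad 3a 26 68 68 68  68 68 68 68 65 95 89 0c  |\..:&hhhhhhhe...| 
00000070  e7 a2 10 b2 12 da b7 b7  b7 b7 b7 b8 c9 89 e2 94  |................| 
00000080  90 fd 1d                                          |...             | 
                                                                               
                                                                               
                                                                               
                                                                               
                                                                               


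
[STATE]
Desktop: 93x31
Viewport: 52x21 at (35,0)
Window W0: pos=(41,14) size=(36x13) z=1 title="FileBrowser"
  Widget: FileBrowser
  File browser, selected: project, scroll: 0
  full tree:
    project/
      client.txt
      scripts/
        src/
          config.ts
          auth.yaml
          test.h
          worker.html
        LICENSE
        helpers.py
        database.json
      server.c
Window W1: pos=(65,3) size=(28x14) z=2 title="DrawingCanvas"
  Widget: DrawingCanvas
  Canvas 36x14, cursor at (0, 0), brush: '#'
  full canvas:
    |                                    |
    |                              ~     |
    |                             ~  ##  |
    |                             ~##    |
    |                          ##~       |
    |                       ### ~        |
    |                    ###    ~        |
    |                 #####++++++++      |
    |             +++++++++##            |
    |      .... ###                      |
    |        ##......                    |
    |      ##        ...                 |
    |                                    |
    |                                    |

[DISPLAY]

                                                    
                                                    
                                                    
                              ┏━━━━━━━━━━━━━━━━━━━━━
                              ┃ DrawingCanvas       
                              ┠─────────────────────
                              ┃+                    
                              ┃                     
                              ┃                     
                              ┃                     
                              ┃                     
                              ┃                     
                              ┃                    #
                              ┃                 ####
      ┏━━━━━━━━━━━━━━━━━━━━━━━┃             ++++++++
      ┃ FileBrowser           ┃      .... ###       
      ┠───────────────────────┗━━━━━━━━━━━━━━━━━━━━━
      ┃> [-] project/                    ┃          
      ┃    client.txt                    ┃          
      ┃    [+] scripts/                  ┃          
      ┃    server.c                      ┃          


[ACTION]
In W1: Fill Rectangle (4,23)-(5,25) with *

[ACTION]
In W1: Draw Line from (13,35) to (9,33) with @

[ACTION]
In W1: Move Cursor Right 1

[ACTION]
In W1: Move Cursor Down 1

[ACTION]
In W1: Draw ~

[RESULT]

                                                    
                                                    
                                                    
                              ┏━━━━━━━━━━━━━━━━━━━━━
                              ┃ DrawingCanvas       
                              ┠─────────────────────
                              ┃                     
                              ┃ ~                   
                              ┃                     
                              ┃                     
                              ┃                     
                              ┃                     
                              ┃                    #
                              ┃                 ####
      ┏━━━━━━━━━━━━━━━━━━━━━━━┃             ++++++++
      ┃ FileBrowser           ┃      .... ###       
      ┠───────────────────────┗━━━━━━━━━━━━━━━━━━━━━
      ┃> [-] project/                    ┃          
      ┃    client.txt                    ┃          
      ┃    [+] scripts/                  ┃          
      ┃    server.c                      ┃          
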